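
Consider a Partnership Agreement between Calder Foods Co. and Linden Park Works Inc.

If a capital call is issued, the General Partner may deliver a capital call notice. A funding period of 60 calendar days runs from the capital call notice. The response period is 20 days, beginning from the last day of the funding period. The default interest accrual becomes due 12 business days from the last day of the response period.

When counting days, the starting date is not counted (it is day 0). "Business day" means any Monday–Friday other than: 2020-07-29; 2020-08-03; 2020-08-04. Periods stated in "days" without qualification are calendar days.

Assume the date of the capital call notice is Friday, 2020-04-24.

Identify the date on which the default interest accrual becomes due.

2020-07-30

The last day of the funding period: 60 calendar days after 2020-04-24 is 2020-06-23.
The last day of the response period: 20 calendar days after 2020-06-23 is 2020-07-13.
From Monday, 2020-07-13, 12 business days (Jul 14, Jul 15, Jul 16, Jul 17, …, Jul 27, Jul 28, Jul 30, skipping weekends and the listed holiday on Jul 29) brings us to Thursday, 2020-07-30, which is the date on which the default interest accrual becomes due.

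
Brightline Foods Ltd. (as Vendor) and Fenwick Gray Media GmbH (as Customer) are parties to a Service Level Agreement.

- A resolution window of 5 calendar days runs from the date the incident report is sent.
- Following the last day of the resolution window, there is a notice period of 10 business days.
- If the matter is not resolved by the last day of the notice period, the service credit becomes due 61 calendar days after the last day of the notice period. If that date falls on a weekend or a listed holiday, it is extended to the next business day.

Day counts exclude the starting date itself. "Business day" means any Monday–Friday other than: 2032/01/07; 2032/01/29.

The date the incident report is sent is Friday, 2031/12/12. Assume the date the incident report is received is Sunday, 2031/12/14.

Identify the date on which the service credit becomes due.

2032/03/01

Adding 5 calendar days to 2031/12/12 gives 2031/12/17, which is the last day of the resolution window.
The last day of the notice period: 10 business days after Wednesday, 2031/12/17, skipping weekends — Dec 18, Dec 19, Dec 22, Dec 23, Dec 24, Dec 25, Dec 26, Dec 29, Dec 30, Dec 31 — lands on Wednesday, 2031/12/31.
The date on which the service credit becomes due: 2031/12/31 + 61 days = 2032/03/01. 2032/03/01 is a Monday and is not a listed holiday, so no roll-forward applies.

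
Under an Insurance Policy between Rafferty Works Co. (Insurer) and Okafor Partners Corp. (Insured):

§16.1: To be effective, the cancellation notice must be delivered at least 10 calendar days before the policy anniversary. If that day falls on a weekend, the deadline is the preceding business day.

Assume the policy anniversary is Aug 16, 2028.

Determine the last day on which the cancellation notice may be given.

Counting back 10 calendar days from Aug 16, 2028 gives Aug 6, 2028. That is a Sunday, so the deadline moves back to Friday, Aug 4, 2028.

Aug 4, 2028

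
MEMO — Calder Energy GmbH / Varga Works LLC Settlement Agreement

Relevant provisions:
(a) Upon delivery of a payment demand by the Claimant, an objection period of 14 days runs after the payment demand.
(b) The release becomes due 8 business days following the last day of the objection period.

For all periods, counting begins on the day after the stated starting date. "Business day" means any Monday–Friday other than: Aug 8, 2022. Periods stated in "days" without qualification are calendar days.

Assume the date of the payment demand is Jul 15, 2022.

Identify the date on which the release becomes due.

The last day of the objection period: 14 calendar days after Jul 15, 2022 is Jul 29, 2022.
The date on which the release becomes due: counting 8 business days from Friday, Jul 29, 2022 (Aug 1, Aug 2, Aug 3, Aug 4, Aug 5, Aug 9, Aug 10, Aug 11, skipping weekends and the listed holiday on Aug 8) reaches Thursday, Aug 11, 2022.

Aug 11, 2022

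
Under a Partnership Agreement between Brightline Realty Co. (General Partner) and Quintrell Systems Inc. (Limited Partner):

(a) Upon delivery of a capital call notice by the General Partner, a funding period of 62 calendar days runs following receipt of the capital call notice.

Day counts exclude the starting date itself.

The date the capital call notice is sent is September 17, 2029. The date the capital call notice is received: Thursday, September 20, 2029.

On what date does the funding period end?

November 21, 2029

Adding 62 calendar days to September 20, 2029 gives November 21, 2029, which is the last day of the funding period.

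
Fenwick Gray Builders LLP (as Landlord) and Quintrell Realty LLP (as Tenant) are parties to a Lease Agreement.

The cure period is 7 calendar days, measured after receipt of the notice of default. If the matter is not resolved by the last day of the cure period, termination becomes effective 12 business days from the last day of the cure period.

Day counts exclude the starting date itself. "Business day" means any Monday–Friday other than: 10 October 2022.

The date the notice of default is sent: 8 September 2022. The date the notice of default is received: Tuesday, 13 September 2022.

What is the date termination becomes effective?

6 October 2022

The last day of the cure period: 13 September 2022 + 7 days = 20 September 2022.
The date termination becomes effective: 12 business days after Tuesday, 20 September 2022, skipping weekends — Sep 21, Sep 22, Sep 23, Sep 26, …, Oct 4, Oct 5, Oct 6 — lands on Thursday, 6 October 2022.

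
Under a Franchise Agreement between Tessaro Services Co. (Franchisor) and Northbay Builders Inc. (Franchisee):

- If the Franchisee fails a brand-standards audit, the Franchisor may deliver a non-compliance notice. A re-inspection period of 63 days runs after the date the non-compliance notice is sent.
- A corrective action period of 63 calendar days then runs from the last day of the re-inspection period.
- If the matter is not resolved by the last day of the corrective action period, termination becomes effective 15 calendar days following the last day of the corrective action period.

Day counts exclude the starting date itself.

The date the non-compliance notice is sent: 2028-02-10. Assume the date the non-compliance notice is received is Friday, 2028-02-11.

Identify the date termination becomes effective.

Adding 63 calendar days to 2028-02-10 gives 2028-04-13, which is the last day of the re-inspection period.
The last day of the corrective action period: 63 calendar days after 2028-04-13 is 2028-06-15.
The date termination becomes effective: 2028-06-15 + 15 days = 2028-06-30.

2028-06-30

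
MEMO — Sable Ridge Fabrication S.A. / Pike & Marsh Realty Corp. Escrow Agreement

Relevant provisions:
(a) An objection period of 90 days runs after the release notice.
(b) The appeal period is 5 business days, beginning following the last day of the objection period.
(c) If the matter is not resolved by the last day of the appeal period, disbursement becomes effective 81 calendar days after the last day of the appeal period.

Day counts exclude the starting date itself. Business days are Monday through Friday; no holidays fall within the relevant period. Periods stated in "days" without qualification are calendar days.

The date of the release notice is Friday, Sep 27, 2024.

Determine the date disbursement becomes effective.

Mar 24, 2025

Adding 90 calendar days to Sep 27, 2024 gives Dec 26, 2024, which is the last day of the objection period.
The last day of the appeal period: 5 business days after Thursday, Dec 26, 2024, skipping weekends — Dec 27, Dec 30, Dec 31, Jan 1, Jan 2 — lands on Thursday, Jan 2, 2025.
The date disbursement becomes effective: Jan 2, 2025 + 81 days = Mar 24, 2025.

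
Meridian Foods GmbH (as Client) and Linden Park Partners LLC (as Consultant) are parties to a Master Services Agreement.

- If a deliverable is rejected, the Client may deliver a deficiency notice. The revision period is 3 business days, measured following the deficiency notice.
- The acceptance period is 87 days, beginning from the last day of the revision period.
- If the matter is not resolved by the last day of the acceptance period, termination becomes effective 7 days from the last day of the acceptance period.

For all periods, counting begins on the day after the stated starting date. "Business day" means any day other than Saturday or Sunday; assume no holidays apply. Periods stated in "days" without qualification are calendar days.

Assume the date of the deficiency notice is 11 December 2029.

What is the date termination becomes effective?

From Tuesday, 11 December 2029, 3 business days (Dec 12, Dec 13, Dec 14, skipping weekends) brings us to Friday, 14 December 2029, which is the last day of the revision period.
Adding 87 calendar days to 14 December 2029 gives 11 March 2030, which is the last day of the acceptance period.
The date termination becomes effective: 11 March 2030 + 7 days = 18 March 2030.

18 March 2030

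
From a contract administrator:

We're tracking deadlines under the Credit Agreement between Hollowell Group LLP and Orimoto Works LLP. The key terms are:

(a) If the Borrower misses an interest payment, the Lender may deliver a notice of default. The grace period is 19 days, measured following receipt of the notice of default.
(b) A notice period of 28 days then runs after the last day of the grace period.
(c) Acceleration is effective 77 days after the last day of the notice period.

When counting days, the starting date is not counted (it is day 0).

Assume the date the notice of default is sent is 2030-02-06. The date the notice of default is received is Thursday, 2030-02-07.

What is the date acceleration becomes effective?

Adding 19 calendar days to 2030-02-07 gives 2030-02-26, which is the last day of the grace period.
The last day of the notice period: 28 calendar days after 2030-02-26 is 2030-03-26.
The date acceleration becomes effective: 77 calendar days after 2030-03-26 is 2030-06-11.

2030-06-11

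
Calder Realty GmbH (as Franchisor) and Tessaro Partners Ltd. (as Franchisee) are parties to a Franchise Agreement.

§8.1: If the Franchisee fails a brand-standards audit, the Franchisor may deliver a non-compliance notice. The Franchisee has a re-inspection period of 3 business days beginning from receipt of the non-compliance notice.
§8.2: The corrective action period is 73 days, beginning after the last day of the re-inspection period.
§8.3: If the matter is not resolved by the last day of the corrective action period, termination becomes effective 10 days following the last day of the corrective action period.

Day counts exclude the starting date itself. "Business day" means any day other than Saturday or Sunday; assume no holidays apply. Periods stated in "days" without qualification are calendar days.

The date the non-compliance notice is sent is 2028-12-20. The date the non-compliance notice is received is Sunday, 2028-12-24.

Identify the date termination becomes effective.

The last day of the re-inspection period: counting 3 business days from Sunday, 2028-12-24 (Dec 25, Dec 26, Dec 27, skipping weekends) reaches Wednesday, 2028-12-27.
The last day of the corrective action period: 73 calendar days after 2028-12-27 is 2029-03-10.
The date termination becomes effective: 2029-03-10 + 10 days = 2029-03-20.

2029-03-20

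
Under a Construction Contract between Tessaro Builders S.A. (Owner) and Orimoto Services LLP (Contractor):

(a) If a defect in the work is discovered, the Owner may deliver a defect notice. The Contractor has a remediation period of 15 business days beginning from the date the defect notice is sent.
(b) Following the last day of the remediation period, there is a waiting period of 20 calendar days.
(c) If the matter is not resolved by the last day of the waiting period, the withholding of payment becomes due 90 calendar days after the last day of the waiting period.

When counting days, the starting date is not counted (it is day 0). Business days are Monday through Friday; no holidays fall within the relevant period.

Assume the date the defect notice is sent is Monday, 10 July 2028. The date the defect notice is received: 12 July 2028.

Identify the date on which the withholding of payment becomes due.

The last day of the remediation period: counting 15 business days from Monday, 10 July 2028 (Jul 11, Jul 12, Jul 13, Jul 14, …, Jul 27, Jul 28, Jul 31, skipping weekends) reaches Monday, 31 July 2028.
The last day of the waiting period: 20 calendar days after 31 July 2028 is 20 August 2028.
Adding 90 calendar days to 20 August 2028 gives 18 November 2028, which is the date on which the withholding of payment becomes due.

18 November 2028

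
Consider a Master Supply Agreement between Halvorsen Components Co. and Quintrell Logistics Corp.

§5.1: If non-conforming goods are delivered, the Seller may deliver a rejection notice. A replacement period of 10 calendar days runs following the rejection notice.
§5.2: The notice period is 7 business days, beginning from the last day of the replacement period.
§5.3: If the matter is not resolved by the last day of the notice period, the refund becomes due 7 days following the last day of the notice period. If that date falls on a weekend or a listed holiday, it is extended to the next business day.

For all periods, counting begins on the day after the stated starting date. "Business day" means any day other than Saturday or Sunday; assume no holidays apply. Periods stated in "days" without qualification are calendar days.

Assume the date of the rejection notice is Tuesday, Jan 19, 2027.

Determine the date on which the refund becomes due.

Feb 16, 2027

Adding 10 calendar days to Jan 19, 2027 gives Jan 29, 2027, which is the last day of the replacement period.
The last day of the notice period: 7 business days after Friday, Jan 29, 2027, skipping weekends — Feb 1, Feb 2, Feb 3, Feb 4, Feb 5, Feb 8, Feb 9 — lands on Tuesday, Feb 9, 2027.
Adding 7 calendar days to Feb 9, 2027 gives Feb 16, 2027, which is the date on which the refund becomes due. Feb 16, 2027 is a Tuesday, so no roll-forward applies.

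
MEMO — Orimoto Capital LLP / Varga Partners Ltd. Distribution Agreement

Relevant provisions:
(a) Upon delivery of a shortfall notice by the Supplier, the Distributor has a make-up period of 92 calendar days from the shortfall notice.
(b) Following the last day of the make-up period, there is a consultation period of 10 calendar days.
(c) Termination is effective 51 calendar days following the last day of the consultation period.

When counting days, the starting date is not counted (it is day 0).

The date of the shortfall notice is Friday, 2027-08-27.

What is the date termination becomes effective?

2028-01-27

The last day of the make-up period: 92 calendar days after 2027-08-27 is 2027-11-27.
The last day of the consultation period: 2027-11-27 + 10 days = 2027-12-07.
Adding 51 calendar days to 2027-12-07 gives 2028-01-27, which is the date termination becomes effective.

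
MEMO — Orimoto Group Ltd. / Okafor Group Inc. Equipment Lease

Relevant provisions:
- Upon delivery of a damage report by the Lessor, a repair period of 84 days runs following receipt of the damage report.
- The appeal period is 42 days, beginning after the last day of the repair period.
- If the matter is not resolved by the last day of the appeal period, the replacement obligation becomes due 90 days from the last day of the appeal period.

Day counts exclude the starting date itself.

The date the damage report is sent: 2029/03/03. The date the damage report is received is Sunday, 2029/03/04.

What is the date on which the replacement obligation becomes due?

The last day of the repair period: 84 calendar days after 2029/03/04 is 2029/05/27.
Adding 42 calendar days to 2029/05/27 gives 2029/07/08, which is the last day of the appeal period.
The date on which the replacement obligation becomes due: 90 calendar days after 2029/07/08 is 2029/10/06.

2029/10/06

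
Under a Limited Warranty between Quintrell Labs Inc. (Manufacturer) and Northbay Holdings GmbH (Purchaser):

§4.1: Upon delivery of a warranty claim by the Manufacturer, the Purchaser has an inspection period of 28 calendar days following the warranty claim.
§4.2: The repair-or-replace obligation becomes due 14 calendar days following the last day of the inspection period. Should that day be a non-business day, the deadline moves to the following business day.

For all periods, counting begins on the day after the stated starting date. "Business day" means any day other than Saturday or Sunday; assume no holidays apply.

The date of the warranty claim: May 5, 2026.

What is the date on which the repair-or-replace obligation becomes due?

The last day of the inspection period: 28 calendar days after May 5, 2026 is Jun 2, 2026.
Adding 14 calendar days to Jun 2, 2026 gives Jun 16, 2026, which is the date on which the repair-or-replace obligation becomes due. Jun 16, 2026 is a Tuesday, so no roll-forward applies.

Jun 16, 2026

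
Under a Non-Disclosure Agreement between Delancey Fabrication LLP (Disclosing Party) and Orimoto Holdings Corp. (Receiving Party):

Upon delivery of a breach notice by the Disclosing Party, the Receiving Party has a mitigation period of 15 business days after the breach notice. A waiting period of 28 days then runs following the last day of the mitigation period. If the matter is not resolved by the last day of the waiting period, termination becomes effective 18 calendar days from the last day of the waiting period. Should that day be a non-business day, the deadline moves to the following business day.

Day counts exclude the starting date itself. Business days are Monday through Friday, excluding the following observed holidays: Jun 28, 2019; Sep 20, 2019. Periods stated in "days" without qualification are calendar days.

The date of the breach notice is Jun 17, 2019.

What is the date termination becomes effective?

Aug 26, 2019

The last day of the mitigation period: counting 15 business days from Monday, Jun 17, 2019 (Jun 18, Jun 19, Jun 20, Jun 21, …, Jul 5, Jul 8, Jul 9, skipping weekends and the listed holiday on Jun 28) reaches Tuesday, Jul 9, 2019.
The last day of the waiting period: 28 calendar days after Jul 9, 2019 is Aug 6, 2019.
Adding 18 calendar days to Aug 6, 2019 gives Aug 24, 2019, which is the date termination becomes effective. That falls on a Saturday, so it rolls to the next business day, Monday, Aug 26, 2019.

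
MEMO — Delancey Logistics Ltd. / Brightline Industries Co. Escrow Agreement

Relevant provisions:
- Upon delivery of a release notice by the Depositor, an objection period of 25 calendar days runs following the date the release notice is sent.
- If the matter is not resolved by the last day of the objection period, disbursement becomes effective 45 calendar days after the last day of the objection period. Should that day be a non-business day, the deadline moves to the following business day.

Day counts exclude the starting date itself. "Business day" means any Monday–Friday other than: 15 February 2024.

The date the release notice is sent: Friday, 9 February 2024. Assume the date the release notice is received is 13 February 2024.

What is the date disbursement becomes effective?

The last day of the objection period: 25 calendar days after 9 February 2024 is 5 March 2024.
Adding 45 calendar days to 5 March 2024 gives 19 April 2024, which is the date disbursement becomes effective. 19 April 2024 is a Friday and is not a listed holiday, so no roll-forward applies.

19 April 2024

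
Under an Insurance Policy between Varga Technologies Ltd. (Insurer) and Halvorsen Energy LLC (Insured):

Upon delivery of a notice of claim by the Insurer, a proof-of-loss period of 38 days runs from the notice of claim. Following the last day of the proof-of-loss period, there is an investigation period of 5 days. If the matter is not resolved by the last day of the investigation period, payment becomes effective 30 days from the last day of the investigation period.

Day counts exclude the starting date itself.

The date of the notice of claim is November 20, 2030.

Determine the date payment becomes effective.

February 1, 2031

Adding 38 calendar days to November 20, 2030 gives December 28, 2030, which is the last day of the proof-of-loss period.
The last day of the investigation period: 5 calendar days after December 28, 2030 is January 2, 2031.
The date payment becomes effective: 30 calendar days after January 2, 2031 is February 1, 2031.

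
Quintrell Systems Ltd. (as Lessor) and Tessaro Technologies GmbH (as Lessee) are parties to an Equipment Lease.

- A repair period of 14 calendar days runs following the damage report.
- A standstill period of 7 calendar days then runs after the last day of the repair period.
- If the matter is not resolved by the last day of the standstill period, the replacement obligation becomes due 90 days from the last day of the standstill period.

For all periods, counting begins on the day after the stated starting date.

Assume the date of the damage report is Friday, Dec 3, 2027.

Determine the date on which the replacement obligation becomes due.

Mar 23, 2028

Adding 14 calendar days to Dec 3, 2027 gives Dec 17, 2027, which is the last day of the repair period.
The last day of the standstill period: Dec 17, 2027 + 7 days = Dec 24, 2027.
The date on which the replacement obligation becomes due: Dec 24, 2027 + 90 days = Mar 23, 2028.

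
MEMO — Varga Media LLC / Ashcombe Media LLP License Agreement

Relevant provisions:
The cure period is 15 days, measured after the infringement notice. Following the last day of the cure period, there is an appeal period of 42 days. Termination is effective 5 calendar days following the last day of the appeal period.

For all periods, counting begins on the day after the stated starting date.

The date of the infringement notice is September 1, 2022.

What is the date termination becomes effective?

The last day of the cure period: 15 calendar days after September 1, 2022 is September 16, 2022.
The last day of the appeal period: 42 calendar days after September 16, 2022 is October 28, 2022.
The date termination becomes effective: 5 calendar days after October 28, 2022 is November 2, 2022.

November 2, 2022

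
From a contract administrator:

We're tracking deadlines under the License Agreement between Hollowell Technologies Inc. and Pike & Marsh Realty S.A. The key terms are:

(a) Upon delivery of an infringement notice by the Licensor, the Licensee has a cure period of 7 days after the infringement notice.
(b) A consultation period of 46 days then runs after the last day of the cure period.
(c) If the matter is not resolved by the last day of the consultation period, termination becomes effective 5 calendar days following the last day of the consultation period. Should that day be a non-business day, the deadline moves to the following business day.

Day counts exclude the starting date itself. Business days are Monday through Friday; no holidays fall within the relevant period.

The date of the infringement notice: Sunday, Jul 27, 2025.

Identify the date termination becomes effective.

Sep 23, 2025

The last day of the cure period: Jul 27, 2025 + 7 days = Aug 3, 2025.
The last day of the consultation period: 46 calendar days after Aug 3, 2025 is Sep 18, 2025.
The date termination becomes effective: Sep 18, 2025 + 5 days = Sep 23, 2025. Sep 23, 2025 is a Tuesday, so no roll-forward applies.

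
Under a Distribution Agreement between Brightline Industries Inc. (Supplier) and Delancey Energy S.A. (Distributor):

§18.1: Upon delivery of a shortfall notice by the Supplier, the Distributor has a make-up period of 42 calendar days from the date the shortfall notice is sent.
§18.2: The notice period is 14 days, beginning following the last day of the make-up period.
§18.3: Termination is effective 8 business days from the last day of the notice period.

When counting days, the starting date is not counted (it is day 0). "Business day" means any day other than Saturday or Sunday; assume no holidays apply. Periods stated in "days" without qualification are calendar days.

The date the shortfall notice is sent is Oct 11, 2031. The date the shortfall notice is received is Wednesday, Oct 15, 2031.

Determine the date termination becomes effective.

Dec 17, 2031

The last day of the make-up period: 42 calendar days after Oct 11, 2031 is Nov 22, 2031.
Adding 14 calendar days to Nov 22, 2031 gives Dec 6, 2031, which is the last day of the notice period.
From Saturday, Dec 6, 2031, 8 business days (Dec 8, Dec 9, Dec 10, Dec 11, Dec 12, Dec 15, Dec 16, Dec 17, skipping weekends) brings us to Wednesday, Dec 17, 2031, which is the date termination becomes effective.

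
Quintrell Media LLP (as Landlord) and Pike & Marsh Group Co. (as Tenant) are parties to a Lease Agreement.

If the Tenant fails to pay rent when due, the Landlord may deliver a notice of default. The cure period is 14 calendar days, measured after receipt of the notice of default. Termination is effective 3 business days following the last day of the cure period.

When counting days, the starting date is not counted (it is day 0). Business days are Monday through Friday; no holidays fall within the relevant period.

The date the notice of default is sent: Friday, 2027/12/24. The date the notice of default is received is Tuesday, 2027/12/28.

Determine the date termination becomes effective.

2028/01/14

The last day of the cure period: 14 calendar days after 2027/12/28 is 2028/01/11.
The date termination becomes effective: counting 3 business days from Tuesday, 2028/01/11 (Jan 12, Jan 13, Jan 14, skipping weekends) reaches Friday, 2028/01/14.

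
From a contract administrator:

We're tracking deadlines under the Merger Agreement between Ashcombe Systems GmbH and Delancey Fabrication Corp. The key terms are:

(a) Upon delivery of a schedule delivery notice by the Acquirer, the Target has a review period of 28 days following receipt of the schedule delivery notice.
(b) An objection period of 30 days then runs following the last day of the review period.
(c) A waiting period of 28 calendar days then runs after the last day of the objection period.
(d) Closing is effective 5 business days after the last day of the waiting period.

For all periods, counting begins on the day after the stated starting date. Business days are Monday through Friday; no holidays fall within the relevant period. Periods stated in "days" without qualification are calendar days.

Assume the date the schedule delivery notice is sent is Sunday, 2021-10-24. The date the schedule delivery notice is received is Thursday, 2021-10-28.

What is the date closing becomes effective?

2022-01-28

Adding 28 calendar days to 2021-10-28 gives 2021-11-25, which is the last day of the review period.
Adding 30 calendar days to 2021-11-25 gives 2021-12-25, which is the last day of the objection period.
The last day of the waiting period: 28 calendar days after 2021-12-25 is 2022-01-22.
The date closing becomes effective: 5 business days after Saturday, 2022-01-22, skipping weekends — Jan 24, Jan 25, Jan 26, Jan 27, Jan 28 — lands on Friday, 2022-01-28.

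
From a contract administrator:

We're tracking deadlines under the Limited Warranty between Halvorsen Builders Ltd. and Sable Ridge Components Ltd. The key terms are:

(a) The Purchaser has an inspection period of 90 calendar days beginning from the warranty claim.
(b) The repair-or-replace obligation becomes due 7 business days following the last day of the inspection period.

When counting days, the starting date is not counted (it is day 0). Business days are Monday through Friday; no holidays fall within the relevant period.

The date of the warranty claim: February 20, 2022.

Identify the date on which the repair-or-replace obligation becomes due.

The last day of the inspection period: 90 calendar days after February 20, 2022 is May 21, 2022.
From Saturday, May 21, 2022, 7 business days (May 23, May 24, May 25, May 26, May 27, May 30, May 31, skipping weekends) brings us to Tuesday, May 31, 2022, which is the date on which the repair-or-replace obligation becomes due.

May 31, 2022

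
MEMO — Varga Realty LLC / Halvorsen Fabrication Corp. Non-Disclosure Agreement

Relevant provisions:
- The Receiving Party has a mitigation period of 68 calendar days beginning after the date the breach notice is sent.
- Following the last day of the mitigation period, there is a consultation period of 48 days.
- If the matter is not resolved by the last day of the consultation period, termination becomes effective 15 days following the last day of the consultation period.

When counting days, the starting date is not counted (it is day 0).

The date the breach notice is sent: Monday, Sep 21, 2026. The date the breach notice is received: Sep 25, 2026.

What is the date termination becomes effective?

Jan 30, 2027

The last day of the mitigation period: 68 calendar days after Sep 21, 2026 is Nov 28, 2026.
Adding 48 calendar days to Nov 28, 2026 gives Jan 15, 2027, which is the last day of the consultation period.
Adding 15 calendar days to Jan 15, 2027 gives Jan 30, 2027, which is the date termination becomes effective.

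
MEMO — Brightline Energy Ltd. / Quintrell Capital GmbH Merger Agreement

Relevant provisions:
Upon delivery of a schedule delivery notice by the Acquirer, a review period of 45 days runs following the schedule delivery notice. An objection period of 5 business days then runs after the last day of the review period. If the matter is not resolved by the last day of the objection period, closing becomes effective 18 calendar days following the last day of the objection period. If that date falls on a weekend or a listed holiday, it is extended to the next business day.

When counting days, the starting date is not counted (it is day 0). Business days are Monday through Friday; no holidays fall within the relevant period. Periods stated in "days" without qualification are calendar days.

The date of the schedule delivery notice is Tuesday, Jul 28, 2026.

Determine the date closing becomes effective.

The last day of the review period: Jul 28, 2026 + 45 days = Sep 11, 2026.
The last day of the objection period: counting 5 business days from Friday, Sep 11, 2026 (Sep 14, Sep 15, Sep 16, Sep 17, Sep 18, skipping weekends) reaches Friday, Sep 18, 2026.
The date closing becomes effective: Sep 18, 2026 + 18 days = Oct 6, 2026. Oct 6, 2026 is a Tuesday, so no roll-forward applies.

Oct 6, 2026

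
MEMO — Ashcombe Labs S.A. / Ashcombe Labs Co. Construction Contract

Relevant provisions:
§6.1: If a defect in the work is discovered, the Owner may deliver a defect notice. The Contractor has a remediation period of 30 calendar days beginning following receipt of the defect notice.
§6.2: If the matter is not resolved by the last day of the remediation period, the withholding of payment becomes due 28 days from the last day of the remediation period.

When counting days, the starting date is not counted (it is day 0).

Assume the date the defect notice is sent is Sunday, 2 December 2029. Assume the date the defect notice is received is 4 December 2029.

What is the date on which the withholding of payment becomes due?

The last day of the remediation period: 30 calendar days after 4 December 2029 is 3 January 2030.
The date on which the withholding of payment becomes due: 28 calendar days after 3 January 2030 is 31 January 2030.

31 January 2030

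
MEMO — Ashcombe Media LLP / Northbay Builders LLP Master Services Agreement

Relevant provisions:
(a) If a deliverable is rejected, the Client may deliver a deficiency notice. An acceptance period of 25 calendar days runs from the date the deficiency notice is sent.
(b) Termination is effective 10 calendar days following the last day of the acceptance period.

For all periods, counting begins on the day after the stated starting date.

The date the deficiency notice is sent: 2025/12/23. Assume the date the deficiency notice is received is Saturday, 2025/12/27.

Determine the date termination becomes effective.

The last day of the acceptance period: 2025/12/23 + 25 days = 2026/01/17.
The date termination becomes effective: 10 calendar days after 2026/01/17 is 2026/01/27.

2026/01/27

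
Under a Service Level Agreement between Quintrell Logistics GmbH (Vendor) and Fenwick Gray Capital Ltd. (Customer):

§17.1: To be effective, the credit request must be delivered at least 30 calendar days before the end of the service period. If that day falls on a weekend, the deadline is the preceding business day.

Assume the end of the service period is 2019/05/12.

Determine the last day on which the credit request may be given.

2019/05/12 minus 30 days is 2019/04/12. That is a Friday, so no adjustment is needed.

2019/04/12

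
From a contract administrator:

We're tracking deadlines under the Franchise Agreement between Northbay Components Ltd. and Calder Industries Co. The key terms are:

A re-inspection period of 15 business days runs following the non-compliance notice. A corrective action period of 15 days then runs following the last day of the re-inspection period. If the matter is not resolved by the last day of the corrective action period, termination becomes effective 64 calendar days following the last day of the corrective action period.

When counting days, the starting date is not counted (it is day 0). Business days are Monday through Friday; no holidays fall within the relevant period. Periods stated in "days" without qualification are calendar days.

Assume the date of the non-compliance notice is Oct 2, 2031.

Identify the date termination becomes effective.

Jan 10, 2032

From Thursday, Oct 2, 2031, 15 business days (Oct 3, Oct 6, Oct 7, Oct 8, …, Oct 21, Oct 22, Oct 23, skipping weekends) brings us to Thursday, Oct 23, 2031, which is the last day of the re-inspection period.
The last day of the corrective action period: 15 calendar days after Oct 23, 2031 is Nov 7, 2031.
Adding 64 calendar days to Nov 7, 2031 gives Jan 10, 2032, which is the date termination becomes effective.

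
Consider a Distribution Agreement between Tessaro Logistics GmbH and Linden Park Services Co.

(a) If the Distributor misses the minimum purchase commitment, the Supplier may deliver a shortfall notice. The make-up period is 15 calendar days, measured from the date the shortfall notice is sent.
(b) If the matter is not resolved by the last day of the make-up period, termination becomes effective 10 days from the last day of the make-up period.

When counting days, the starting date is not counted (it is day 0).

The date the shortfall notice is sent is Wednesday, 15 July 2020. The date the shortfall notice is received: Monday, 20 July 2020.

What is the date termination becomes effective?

9 August 2020

The last day of the make-up period: 15 calendar days after 15 July 2020 is 30 July 2020.
The date termination becomes effective: 10 calendar days after 30 July 2020 is 9 August 2020.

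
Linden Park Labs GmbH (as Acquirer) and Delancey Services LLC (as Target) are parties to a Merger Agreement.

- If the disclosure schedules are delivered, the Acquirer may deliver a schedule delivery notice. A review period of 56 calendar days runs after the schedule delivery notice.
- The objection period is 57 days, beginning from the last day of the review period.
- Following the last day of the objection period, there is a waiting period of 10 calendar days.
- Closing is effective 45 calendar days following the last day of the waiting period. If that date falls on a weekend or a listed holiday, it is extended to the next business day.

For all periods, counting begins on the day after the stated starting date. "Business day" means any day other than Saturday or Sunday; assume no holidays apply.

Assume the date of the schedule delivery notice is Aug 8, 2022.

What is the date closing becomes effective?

Jan 23, 2023

Adding 56 calendar days to Aug 8, 2022 gives Oct 3, 2022, which is the last day of the review period.
The last day of the objection period: Oct 3, 2022 + 57 days = Nov 29, 2022.
The last day of the waiting period: Nov 29, 2022 + 10 days = Dec 9, 2022.
The date closing becomes effective: Dec 9, 2022 + 45 days = Jan 23, 2023. Jan 23, 2023 is a Monday, so no roll-forward applies.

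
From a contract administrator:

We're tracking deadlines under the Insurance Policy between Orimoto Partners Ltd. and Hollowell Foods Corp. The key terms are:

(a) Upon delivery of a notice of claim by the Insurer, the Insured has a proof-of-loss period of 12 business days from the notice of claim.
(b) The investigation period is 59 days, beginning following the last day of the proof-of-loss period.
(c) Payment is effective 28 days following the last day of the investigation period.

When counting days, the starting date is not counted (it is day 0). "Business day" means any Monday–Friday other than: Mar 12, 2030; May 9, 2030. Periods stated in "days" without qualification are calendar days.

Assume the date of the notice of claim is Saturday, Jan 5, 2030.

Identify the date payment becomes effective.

The last day of the proof-of-loss period: counting 12 business days from Saturday, Jan 5, 2030 (Jan 7, Jan 8, Jan 9, Jan 10, …, Jan 18, Jan 21, Jan 22, skipping weekends) reaches Tuesday, Jan 22, 2030.
The last day of the investigation period: Jan 22, 2030 + 59 days = Mar 22, 2030.
Adding 28 calendar days to Mar 22, 2030 gives Apr 19, 2030, which is the date payment becomes effective.

Apr 19, 2030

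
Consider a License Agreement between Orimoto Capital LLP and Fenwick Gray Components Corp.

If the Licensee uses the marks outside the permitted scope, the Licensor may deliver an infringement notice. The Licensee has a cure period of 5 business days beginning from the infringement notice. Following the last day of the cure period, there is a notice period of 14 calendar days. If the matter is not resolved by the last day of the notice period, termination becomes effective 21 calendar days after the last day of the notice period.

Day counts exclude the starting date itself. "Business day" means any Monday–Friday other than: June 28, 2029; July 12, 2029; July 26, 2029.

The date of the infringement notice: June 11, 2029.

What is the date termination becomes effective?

The last day of the cure period: 5 business days after Monday, June 11, 2029, skipping weekends — Jun 12, Jun 13, Jun 14, Jun 15, Jun 18 — lands on Monday, June 18, 2029.
The last day of the notice period: 14 calendar days after June 18, 2029 is July 2, 2029.
The date termination becomes effective: July 2, 2029 + 21 days = July 23, 2029.

July 23, 2029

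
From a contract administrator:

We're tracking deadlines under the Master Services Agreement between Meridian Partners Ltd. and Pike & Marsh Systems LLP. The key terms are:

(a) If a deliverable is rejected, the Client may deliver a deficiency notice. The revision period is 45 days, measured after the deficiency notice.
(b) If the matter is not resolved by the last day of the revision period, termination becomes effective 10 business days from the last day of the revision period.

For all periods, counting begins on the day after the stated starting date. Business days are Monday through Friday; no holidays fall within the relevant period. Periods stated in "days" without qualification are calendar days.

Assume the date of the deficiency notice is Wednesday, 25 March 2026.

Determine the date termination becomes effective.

Adding 45 calendar days to 25 March 2026 gives 9 May 2026, which is the last day of the revision period.
From Saturday, 9 May 2026, 10 business days (May 11, May 12, May 13, May 14, May 15, May 18, May 19, May 20, May 21, May 22, skipping weekends) brings us to Friday, 22 May 2026, which is the date termination becomes effective.

22 May 2026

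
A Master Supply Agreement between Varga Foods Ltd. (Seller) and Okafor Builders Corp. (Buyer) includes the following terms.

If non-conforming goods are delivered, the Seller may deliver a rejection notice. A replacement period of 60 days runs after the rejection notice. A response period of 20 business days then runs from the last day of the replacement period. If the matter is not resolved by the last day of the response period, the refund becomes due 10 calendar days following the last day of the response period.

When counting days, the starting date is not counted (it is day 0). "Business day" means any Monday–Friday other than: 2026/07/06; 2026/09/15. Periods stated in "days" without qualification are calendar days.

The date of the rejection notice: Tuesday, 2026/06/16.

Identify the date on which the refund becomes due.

The last day of the replacement period: 2026/06/16 + 60 days = 2026/08/15.
The last day of the response period: counting 20 business days from Saturday, 2026/08/15 (Aug 17, Aug 18, Aug 19, Aug 20, …, Sep 9, Sep 10, Sep 11, skipping weekends) reaches Friday, 2026/09/11.
Adding 10 calendar days to 2026/09/11 gives 2026/09/21, which is the date on which the refund becomes due.

2026/09/21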